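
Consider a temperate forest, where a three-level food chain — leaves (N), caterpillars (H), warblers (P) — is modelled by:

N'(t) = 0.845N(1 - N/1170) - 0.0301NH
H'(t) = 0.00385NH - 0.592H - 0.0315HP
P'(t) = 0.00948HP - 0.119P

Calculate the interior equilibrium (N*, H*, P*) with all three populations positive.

From dP/dt = 0: 0.00948H* = 0.119, so H* = 12.6.
From dN/dt = 0: 0.845(1 - N*/1170) = 0.0301·12.6, giving N* = 1170·(1 - 0.447) = 647.
From dH/dt = 0: 0.00385·647 - 0.592 = 0.0315P*, so P* = 1.9/0.0315 = 60.3.

N* ≈ 647, H* ≈ 12.6, P* ≈ 60.3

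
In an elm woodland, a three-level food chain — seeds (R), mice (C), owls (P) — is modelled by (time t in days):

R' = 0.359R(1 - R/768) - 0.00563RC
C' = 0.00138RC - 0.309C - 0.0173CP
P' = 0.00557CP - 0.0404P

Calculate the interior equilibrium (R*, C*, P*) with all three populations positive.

R* ≈ 681, C* ≈ 7.25, P* ≈ 36.4

From dP/dt = 0: 0.00557C* = 0.0404, so C* = 7.25.
From dR/dt = 0: 0.359(1 - R*/768) = 0.00563·7.25, giving R* = 768·(1 - 0.114) = 681.
From dC/dt = 0: 0.00138·681 - 0.309 = 0.0173P*, so P* = 0.63/0.0173 = 36.4.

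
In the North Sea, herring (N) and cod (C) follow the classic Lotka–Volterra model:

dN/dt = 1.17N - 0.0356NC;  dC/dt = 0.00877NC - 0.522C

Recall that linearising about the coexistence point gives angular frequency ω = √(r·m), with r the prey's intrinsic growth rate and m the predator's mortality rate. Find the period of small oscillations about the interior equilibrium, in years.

Here r = 1.17 and m = 0.522, so r·m = 0.611.
ω = √0.611 = 0.781 per year, hence T = 2π/ω ≈ 8.04 years.

T ≈ 8.04 years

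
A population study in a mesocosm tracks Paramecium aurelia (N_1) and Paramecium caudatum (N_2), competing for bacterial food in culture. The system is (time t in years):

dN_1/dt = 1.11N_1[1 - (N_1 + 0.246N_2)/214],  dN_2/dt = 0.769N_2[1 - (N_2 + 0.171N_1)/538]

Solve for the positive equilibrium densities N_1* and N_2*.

N_1* ≈ 85.2, N_2* ≈ 523

Setting both brackets to zero gives the nullclines N_1 + 0.246N_2 = 214 and 0.171N_1 + N_2 = 538.
Substituting N_2 = 538 - 0.171N_1 into the first: N_1(1 - 0.246·0.171) = 214 - 0.246·538.
So N_1* = 81.7/0.958 = 85.2, and then N_2* = 538 - 0.171·85.2 = 523.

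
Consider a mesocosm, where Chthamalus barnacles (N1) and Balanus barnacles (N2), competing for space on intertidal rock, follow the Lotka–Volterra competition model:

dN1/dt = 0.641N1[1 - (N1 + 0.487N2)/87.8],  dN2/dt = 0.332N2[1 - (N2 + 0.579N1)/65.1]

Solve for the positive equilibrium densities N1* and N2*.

Setting both brackets to zero gives the nullclines N1 + 0.487N2 = 87.8 and 0.579N1 + N2 = 65.1.
Substituting N2 = 65.1 - 0.579N1 into the first: N1(1 - 0.487·0.579) = 87.8 - 0.487·65.1.
So N1* = 56.1/0.718 = 78.1, and then N2* = 65.1 - 0.579·78.1 = 19.9.

N1* ≈ 78.1, N2* ≈ 19.9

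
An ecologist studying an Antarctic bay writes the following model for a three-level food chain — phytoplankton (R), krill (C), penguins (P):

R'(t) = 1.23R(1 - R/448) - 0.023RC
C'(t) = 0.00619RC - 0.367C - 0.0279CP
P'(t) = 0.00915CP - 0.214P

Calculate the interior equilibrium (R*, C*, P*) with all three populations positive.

R* ≈ 252, C* ≈ 23.4, P* ≈ 42.8

From dP/dt = 0: 0.00915C* = 0.214, so C* = 23.4.
From dR/dt = 0: 1.23(1 - R*/448) = 0.023·23.4, giving R* = 448·(1 - 0.437) = 252.
From dC/dt = 0: 0.00619·252 - 0.367 = 0.0279P*, so P* = 1.19/0.0279 = 42.8.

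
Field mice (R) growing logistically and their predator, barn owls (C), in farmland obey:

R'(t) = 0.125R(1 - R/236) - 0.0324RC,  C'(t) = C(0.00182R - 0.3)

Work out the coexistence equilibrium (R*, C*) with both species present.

From dC/dt = 0 with C > 0: 0.00182R* = 0.3, so R* = 165.
Substitute into dR/dt = 0: 0.125(1 - 165/236) = 0.0324C*.
The bracket is 0.302, giving C* = 0.0377/0.0324 = 1.16.

R* ≈ 165, C* ≈ 1.16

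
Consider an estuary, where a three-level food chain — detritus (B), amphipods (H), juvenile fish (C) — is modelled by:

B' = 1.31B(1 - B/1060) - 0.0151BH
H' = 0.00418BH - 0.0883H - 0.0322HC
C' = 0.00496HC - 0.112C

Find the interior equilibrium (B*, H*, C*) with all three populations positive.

From dC/dt = 0: 0.00496H* = 0.112, so H* = 22.6.
From dB/dt = 0: 1.31(1 - B*/1060) = 0.0151·22.6, giving B* = 1060·(1 - 0.26) = 784.
From dH/dt = 0: 0.00418·784 - 0.0883 = 0.0322C*, so C* = 3.19/0.0322 = 99.

B* ≈ 784, H* ≈ 22.6, C* ≈ 99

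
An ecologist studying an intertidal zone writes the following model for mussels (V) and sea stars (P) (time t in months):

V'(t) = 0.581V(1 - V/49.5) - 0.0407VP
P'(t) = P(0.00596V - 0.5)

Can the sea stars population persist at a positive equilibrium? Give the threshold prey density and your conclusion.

The predator equation gives dP/dt > 0 only when V > 0.5/0.00596 = 83.9.
Without the predator, V → K = 49.5. Since 49.5 < 83.9, the predator cannot invade.

Threshold V = 83.9; K < 83.9, so no, the predator goes extinct.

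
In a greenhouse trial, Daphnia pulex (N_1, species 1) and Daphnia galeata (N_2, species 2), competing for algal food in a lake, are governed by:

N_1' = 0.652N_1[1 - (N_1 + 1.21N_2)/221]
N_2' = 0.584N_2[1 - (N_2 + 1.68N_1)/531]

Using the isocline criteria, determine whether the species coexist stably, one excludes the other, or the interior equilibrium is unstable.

species 2 excludes species 1

Compare the nullcline intercepts: K1/α12 = 221/1.21 = 183 < K2 = 531; K2/α21 = 531/1.68 = 316 > K1 = 221.
Since the inequalities point opposite ways, species 2 can invade but species 1 cannot.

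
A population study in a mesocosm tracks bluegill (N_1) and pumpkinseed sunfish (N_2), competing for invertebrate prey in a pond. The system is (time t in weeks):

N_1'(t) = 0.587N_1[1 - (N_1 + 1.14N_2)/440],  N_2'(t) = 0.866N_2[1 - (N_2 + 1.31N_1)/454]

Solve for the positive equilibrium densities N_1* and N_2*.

Setting both brackets to zero gives the nullclines N_1 + 1.14N_2 = 440 and 1.31N_1 + N_2 = 454.
Substituting N_2 = 454 - 1.31N_1 into the first: N_1(1 - 1.14·1.31) = 440 - 1.14·454.
So N_1* = -77.6/-0.493 = 157, and then N_2* = 454 - 1.31·157 = 248.

N_1* ≈ 157, N_2* ≈ 248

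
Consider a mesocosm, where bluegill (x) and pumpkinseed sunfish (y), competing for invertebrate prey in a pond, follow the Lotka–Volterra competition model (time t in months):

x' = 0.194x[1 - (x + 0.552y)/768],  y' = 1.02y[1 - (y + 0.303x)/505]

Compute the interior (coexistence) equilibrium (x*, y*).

Setting both brackets to zero gives the nullclines x + 0.552y = 768 and 0.303x + y = 505.
Substituting y = 505 - 0.303x into the first: x(1 - 0.552·0.303) = 768 - 0.552·505.
So x* = 489/0.833 = 588, and then y* = 505 - 0.303·588 = 327.

x* ≈ 588, y* ≈ 327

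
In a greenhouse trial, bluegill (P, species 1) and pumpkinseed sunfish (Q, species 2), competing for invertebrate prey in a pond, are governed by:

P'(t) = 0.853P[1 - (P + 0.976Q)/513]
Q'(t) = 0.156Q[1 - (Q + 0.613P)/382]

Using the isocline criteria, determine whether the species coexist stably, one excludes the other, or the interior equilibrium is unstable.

Compare the nullcline intercepts: K1/α12 = 513/0.976 = 526 > K2 = 382; K2/α21 = 382/0.613 = 623 > K1 = 513.
Since both inequalities hold, each species can invade when rare, so the interior equilibrium is stable.

stable coexistence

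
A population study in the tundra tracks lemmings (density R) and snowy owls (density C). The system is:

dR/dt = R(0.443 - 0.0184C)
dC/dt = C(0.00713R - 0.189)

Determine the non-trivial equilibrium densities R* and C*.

Set dC/dt = 0 with C > 0: 0.00713R - 0.189 = 0, so R* = 0.189/0.00713 = 26.5.
Set dR/dt = 0 with R > 0: 0.443 - 0.0184C = 0, so C* = 0.443/0.0184 = 24.1.

R* ≈ 26.5, C* ≈ 24.1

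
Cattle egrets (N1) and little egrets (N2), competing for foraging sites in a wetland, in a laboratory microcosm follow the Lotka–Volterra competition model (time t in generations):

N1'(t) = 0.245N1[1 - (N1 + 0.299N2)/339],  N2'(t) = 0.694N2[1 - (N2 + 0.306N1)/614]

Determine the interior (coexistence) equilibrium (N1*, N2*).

Setting both brackets to zero gives the nullclines N1 + 0.299N2 = 339 and 0.306N1 + N2 = 614.
Substituting N2 = 614 - 0.306N1 into the first: N1(1 - 0.299·0.306) = 339 - 0.299·614.
So N1* = 155/0.909 = 171, and then N2* = 614 - 0.306·171 = 562.

N1* ≈ 171, N2* ≈ 562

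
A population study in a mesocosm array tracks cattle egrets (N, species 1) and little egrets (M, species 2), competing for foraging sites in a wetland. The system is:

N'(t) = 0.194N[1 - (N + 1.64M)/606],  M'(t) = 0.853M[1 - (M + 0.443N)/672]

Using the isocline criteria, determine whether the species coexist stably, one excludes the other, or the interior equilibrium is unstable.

species 2 excludes species 1

Compare the nullcline intercepts: K1/α12 = 606/1.64 = 370 < K2 = 672; K2/α21 = 672/0.443 = 1520 > K1 = 606.
Since the inequalities point opposite ways, species 2 can invade but species 1 cannot.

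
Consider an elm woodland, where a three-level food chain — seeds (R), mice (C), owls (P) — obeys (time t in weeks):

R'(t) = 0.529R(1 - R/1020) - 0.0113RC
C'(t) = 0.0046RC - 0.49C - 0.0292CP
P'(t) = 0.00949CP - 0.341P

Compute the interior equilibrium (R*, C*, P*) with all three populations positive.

From dP/dt = 0: 0.00949C* = 0.341, so C* = 35.9.
From dR/dt = 0: 0.529(1 - R*/1020) = 0.0113·35.9, giving R* = 1020·(1 - 0.768) = 237.
From dC/dt = 0: 0.0046·237 - 0.49 = 0.0292P*, so P* = 0.601/0.0292 = 20.6.

R* ≈ 237, C* ≈ 35.9, P* ≈ 20.6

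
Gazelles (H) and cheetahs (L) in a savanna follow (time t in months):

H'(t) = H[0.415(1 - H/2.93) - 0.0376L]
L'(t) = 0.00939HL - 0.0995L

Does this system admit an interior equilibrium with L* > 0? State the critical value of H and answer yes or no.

Threshold H = 10.6; K < 10.6, so no, the predator goes extinct.

The predator equation gives dL/dt > 0 only when H > 0.0995/0.00939 = 10.6.
Without the predator, H → K = 2.93. Since 2.93 < 10.6, the predator cannot invade.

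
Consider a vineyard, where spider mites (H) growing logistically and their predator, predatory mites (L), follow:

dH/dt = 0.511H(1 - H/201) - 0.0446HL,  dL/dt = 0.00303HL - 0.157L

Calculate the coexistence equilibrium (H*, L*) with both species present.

From dL/dt = 0 with L > 0: 0.00303H* = 0.157, so H* = 51.8.
Substitute into dH/dt = 0: 0.511(1 - 51.8/201) = 0.0446L*.
The bracket is 0.742, giving L* = 0.379/0.0446 = 8.5.

H* ≈ 51.8, L* ≈ 8.5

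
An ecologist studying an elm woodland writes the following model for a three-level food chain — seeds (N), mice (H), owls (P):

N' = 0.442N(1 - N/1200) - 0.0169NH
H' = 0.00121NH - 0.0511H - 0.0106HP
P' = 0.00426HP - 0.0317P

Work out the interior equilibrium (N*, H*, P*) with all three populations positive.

N* ≈ 859, H* ≈ 7.44, P* ≈ 93.2

From dP/dt = 0: 0.00426H* = 0.0317, so H* = 7.44.
From dN/dt = 0: 0.442(1 - N*/1200) = 0.0169·7.44, giving N* = 1200·(1 - 0.285) = 859.
From dH/dt = 0: 0.00121·859 - 0.0511 = 0.0106P*, so P* = 0.988/0.0106 = 93.2.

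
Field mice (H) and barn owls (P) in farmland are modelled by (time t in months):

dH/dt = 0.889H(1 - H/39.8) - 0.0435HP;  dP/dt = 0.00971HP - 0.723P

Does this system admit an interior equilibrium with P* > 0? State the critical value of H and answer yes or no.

Threshold H = 74.5; K < 74.5, so no, the predator goes extinct.

The predator equation gives dP/dt > 0 only when H > 0.723/0.00971 = 74.5.
Without the predator, H → K = 39.8. Since 39.8 < 74.5, the predator cannot invade.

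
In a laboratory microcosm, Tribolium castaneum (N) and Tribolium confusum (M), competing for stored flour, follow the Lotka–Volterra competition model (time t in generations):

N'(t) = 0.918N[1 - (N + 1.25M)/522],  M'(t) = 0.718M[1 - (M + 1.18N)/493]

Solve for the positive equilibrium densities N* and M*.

N* ≈ 198, M* ≈ 259

Setting both brackets to zero gives the nullclines N + 1.25M = 522 and 1.18N + M = 493.
Substituting M = 493 - 1.18N into the first: N(1 - 1.25·1.18) = 522 - 1.25·493.
So N* = -94.2/-0.475 = 198, and then M* = 493 - 1.18·198 = 259.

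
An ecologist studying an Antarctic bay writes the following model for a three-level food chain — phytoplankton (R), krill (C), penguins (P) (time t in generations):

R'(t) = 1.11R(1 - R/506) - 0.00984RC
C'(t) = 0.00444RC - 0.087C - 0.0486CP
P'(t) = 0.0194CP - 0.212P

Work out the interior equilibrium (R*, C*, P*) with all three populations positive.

From dP/dt = 0: 0.0194C* = 0.212, so C* = 10.9.
From dR/dt = 0: 1.11(1 - R*/506) = 0.00984·10.9, giving R* = 506·(1 - 0.0969) = 457.
From dC/dt = 0: 0.00444·457 - 0.087 = 0.0486P*, so P* = 1.94/0.0486 = 40.

R* ≈ 457, C* ≈ 10.9, P* ≈ 40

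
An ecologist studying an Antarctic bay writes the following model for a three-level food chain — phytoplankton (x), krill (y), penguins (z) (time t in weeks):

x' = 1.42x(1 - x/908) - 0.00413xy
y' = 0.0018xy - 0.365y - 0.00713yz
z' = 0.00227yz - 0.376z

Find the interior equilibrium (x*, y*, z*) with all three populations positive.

From dz/dt = 0: 0.00227y* = 0.376, so y* = 166.
From dx/dt = 0: 1.42(1 - x*/908) = 0.00413·166, giving x* = 908·(1 - 0.482) = 471.
From dy/dt = 0: 0.0018·471 - 0.365 = 0.00713z*, so z* = 0.482/0.00713 = 67.6.

x* ≈ 471, y* ≈ 166, z* ≈ 67.6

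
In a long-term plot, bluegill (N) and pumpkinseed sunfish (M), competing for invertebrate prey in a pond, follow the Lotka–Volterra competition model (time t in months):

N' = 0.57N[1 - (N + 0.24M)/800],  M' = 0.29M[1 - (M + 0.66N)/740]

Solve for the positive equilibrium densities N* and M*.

Setting both brackets to zero gives the nullclines N + 0.24M = 800 and 0.66N + M = 740.
Substituting M = 740 - 0.66N into the first: N(1 - 0.24·0.66) = 800 - 0.24·740.
So N* = 622/0.842 = 740, and then M* = 740 - 0.66·740 = 252.

N* ≈ 740, M* ≈ 252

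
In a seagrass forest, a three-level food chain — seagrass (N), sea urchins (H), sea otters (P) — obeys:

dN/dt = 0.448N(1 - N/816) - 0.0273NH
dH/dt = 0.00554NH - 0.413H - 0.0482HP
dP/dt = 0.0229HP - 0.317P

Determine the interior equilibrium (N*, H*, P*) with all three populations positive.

N* ≈ 128, H* ≈ 13.8, P* ≈ 6.11

From dP/dt = 0: 0.0229H* = 0.317, so H* = 13.8.
From dN/dt = 0: 0.448(1 - N*/816) = 0.0273·13.8, giving N* = 816·(1 - 0.844) = 128.
From dH/dt = 0: 0.00554·128 - 0.413 = 0.0482P*, so P* = 0.294/0.0482 = 6.11.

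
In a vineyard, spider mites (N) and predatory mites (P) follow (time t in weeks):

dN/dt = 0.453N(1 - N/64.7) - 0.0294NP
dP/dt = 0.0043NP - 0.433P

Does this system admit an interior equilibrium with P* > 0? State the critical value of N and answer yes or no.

Threshold N = 101; K < 101, so no, the predator goes extinct.

The predator equation gives dP/dt > 0 only when N > 0.433/0.0043 = 101.
Without the predator, N → K = 64.7. Since 64.7 < 101, the predator cannot invade.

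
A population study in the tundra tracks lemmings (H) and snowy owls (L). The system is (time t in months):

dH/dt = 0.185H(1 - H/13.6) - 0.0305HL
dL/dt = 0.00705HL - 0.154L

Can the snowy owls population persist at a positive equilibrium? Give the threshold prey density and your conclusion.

The predator equation gives dL/dt > 0 only when H > 0.154/0.00705 = 21.8.
Without the predator, H → K = 13.6. Since 13.6 < 21.8, the predator cannot invade.

Threshold H = 21.8; K < 21.8, so no, the predator goes extinct.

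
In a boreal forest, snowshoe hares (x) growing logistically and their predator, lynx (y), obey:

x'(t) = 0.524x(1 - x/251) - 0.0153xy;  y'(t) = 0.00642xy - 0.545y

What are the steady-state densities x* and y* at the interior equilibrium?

From dy/dt = 0 with y > 0: 0.00642x* = 0.545, so x* = 84.9.
Substitute into dx/dt = 0: 0.524(1 - 84.9/251) = 0.0153y*.
The bracket is 0.662, giving y* = 0.347/0.0153 = 22.7.

x* ≈ 84.9, y* ≈ 22.7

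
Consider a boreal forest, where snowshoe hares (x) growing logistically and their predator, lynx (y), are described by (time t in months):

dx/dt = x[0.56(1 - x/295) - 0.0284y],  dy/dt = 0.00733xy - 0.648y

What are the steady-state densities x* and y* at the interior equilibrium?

x* ≈ 88.4, y* ≈ 13.8

From dy/dt = 0 with y > 0: 0.00733x* = 0.648, so x* = 88.4.
Substitute into dx/dt = 0: 0.56(1 - 88.4/295) = 0.0284y*.
The bracket is 0.7, giving y* = 0.392/0.0284 = 13.8.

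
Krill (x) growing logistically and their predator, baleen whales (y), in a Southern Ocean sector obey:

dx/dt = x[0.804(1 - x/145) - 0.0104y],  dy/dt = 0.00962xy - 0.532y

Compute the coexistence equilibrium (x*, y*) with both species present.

From dy/dt = 0 with y > 0: 0.00962x* = 0.532, so x* = 55.3.
Substitute into dx/dt = 0: 0.804(1 - 55.3/145) = 0.0104y*.
The bracket is 0.619, giving y* = 0.497/0.0104 = 47.8.

x* ≈ 55.3, y* ≈ 47.8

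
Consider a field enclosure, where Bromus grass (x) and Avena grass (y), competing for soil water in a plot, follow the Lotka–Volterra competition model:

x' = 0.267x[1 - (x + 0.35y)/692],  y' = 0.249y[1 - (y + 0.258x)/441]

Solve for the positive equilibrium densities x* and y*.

Setting both brackets to zero gives the nullclines x + 0.35y = 692 and 0.258x + y = 441.
Substituting y = 441 - 0.258x into the first: x(1 - 0.35·0.258) = 692 - 0.35·441.
So x* = 538/0.91 = 591, and then y* = 441 - 0.258·591 = 289.

x* ≈ 591, y* ≈ 289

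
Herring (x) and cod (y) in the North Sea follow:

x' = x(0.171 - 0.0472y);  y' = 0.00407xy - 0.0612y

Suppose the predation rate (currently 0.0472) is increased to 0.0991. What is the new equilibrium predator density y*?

y* ≈ 1.73

At the interior fixed point, setting dx/dt = 0 with x > 0 fixes y* = (prey growth rate)/(xy coefficient) — independent of the other coefficients.
With the change, y* = 0.171/0.0991 = 1.73; it falls from 3.62.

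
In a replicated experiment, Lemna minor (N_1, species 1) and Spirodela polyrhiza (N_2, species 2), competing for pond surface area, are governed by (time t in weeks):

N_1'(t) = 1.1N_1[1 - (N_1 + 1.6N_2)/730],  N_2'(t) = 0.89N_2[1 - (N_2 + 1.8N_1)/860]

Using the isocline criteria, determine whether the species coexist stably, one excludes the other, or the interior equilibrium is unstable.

Compare the nullcline intercepts: K1/α12 = 730/1.6 = 456 < K2 = 860; K2/α21 = 860/1.8 = 478 < K1 = 730.
Since both are reversed, neither can invade when rare; the interior point is a saddle.

unstable coexistence (outcome depends on initial conditions)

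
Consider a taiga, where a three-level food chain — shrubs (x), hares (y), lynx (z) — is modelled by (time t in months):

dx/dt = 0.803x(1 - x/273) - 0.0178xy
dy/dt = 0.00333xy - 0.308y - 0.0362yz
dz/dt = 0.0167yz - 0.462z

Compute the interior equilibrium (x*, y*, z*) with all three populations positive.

From dz/dt = 0: 0.0167y* = 0.462, so y* = 27.7.
From dx/dt = 0: 0.803(1 - x*/273) = 0.0178·27.7, giving x* = 273·(1 - 0.613) = 106.
From dy/dt = 0: 0.00333·106 - 0.308 = 0.0362z*, so z* = 0.0436/0.0362 = 1.2.

x* ≈ 106, y* ≈ 27.7, z* ≈ 1.2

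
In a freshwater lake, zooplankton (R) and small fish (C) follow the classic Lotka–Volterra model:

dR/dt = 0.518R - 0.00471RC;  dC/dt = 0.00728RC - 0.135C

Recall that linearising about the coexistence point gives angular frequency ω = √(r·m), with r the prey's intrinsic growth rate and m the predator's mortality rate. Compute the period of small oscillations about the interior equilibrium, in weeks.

Here r = 0.518 and m = 0.135, so r·m = 0.0699.
ω = √0.0699 = 0.264 per week, hence T = 2π/ω ≈ 23.8 weeks.

T ≈ 23.8 weeks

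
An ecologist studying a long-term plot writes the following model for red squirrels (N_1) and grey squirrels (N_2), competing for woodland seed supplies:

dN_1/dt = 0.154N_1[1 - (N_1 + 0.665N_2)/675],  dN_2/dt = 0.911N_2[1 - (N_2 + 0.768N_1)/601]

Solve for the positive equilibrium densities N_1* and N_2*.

Setting both brackets to zero gives the nullclines N_1 + 0.665N_2 = 675 and 0.768N_1 + N_2 = 601.
Substituting N_2 = 601 - 0.768N_1 into the first: N_1(1 - 0.665·0.768) = 675 - 0.665·601.
So N_1* = 275/0.489 = 563, and then N_2* = 601 - 0.768·563 = 169.

N_1* ≈ 563, N_2* ≈ 169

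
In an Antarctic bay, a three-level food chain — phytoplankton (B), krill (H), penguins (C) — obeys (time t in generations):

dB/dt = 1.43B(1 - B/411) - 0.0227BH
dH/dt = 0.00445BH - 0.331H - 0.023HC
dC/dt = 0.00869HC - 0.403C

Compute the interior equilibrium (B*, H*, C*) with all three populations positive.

From dC/dt = 0: 0.00869H* = 0.403, so H* = 46.4.
From dB/dt = 0: 1.43(1 - B*/411) = 0.0227·46.4, giving B* = 411·(1 - 0.736) = 108.
From dH/dt = 0: 0.00445·108 - 0.331 = 0.023C*, so C* = 0.152/0.023 = 6.59.

B* ≈ 108, H* ≈ 46.4, C* ≈ 6.59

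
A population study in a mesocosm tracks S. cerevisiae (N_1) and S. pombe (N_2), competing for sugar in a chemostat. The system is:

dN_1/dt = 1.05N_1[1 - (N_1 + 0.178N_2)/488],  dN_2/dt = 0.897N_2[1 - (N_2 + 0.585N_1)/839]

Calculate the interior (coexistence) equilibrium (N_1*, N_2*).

Setting both brackets to zero gives the nullclines N_1 + 0.178N_2 = 488 and 0.585N_1 + N_2 = 839.
Substituting N_2 = 839 - 0.585N_1 into the first: N_1(1 - 0.178·0.585) = 488 - 0.178·839.
So N_1* = 339/0.896 = 378, and then N_2* = 839 - 0.585·378 = 618.

N_1* ≈ 378, N_2* ≈ 618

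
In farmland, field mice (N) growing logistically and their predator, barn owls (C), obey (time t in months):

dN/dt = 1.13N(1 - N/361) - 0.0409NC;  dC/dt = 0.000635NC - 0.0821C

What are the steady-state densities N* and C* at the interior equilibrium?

From dC/dt = 0 with C > 0: 0.000635N* = 0.0821, so N* = 129.
Substitute into dN/dt = 0: 1.13(1 - 129/361) = 0.0409C*.
The bracket is 0.642, giving C* = 0.725/0.0409 = 17.7.

N* ≈ 129, C* ≈ 17.7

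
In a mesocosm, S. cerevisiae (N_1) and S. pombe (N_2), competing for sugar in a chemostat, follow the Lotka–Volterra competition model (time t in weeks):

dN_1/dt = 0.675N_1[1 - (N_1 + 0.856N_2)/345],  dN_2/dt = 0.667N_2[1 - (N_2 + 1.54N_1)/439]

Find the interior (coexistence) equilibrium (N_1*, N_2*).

Setting both brackets to zero gives the nullclines N_1 + 0.856N_2 = 345 and 1.54N_1 + N_2 = 439.
Substituting N_2 = 439 - 1.54N_1 into the first: N_1(1 - 0.856·1.54) = 345 - 0.856·439.
So N_1* = -30.8/-0.318 = 96.7, and then N_2* = 439 - 1.54·96.7 = 290.

N_1* ≈ 96.7, N_2* ≈ 290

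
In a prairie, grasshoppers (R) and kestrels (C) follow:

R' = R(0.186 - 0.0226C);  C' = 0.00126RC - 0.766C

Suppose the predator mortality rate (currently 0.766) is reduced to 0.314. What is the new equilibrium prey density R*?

R* ≈ 249

At the interior fixed point, setting dC/dt = 0 with C > 0 fixes R* = (predator death rate)/(RC coefficient) — independent of the other coefficients.
With the change, R* = 0.314/0.00126 = 249; it falls from 608.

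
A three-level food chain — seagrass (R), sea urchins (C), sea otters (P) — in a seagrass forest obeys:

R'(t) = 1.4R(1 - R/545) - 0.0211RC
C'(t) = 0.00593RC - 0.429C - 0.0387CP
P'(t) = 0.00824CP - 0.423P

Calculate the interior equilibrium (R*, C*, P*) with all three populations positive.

R* ≈ 123, C* ≈ 51.3, P* ≈ 7.81

From dP/dt = 0: 0.00824C* = 0.423, so C* = 51.3.
From dR/dt = 0: 1.4(1 - R*/545) = 0.0211·51.3, giving R* = 545·(1 - 0.774) = 123.
From dC/dt = 0: 0.00593·123 - 0.429 = 0.0387P*, so P* = 0.302/0.0387 = 7.81.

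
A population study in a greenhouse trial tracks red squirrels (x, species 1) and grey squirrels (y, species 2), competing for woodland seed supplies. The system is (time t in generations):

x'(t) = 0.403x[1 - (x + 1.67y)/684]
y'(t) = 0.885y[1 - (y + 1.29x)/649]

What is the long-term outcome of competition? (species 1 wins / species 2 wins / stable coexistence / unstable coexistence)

Compare the nullcline intercepts: K1/α12 = 684/1.67 = 410 < K2 = 649; K2/α21 = 649/1.29 = 503 < K1 = 684.
Since both are reversed, neither can invade when rare; the interior point is a saddle.

unstable coexistence (outcome depends on initial conditions)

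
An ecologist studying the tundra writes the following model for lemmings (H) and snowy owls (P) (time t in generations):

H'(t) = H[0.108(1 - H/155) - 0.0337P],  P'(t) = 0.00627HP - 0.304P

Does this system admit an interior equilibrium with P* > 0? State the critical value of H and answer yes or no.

The predator equation gives dP/dt > 0 only when H > 0.304/0.00627 = 48.5.
Without the predator, H → K = 155. Since 155 > 48.5, the predator can invade and persist.

Threshold H = 48.5; K > 48.5, so yes, the predator persists.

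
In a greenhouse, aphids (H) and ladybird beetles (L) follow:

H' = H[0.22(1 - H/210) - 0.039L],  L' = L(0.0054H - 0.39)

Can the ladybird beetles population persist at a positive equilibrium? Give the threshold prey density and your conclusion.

The predator equation gives dL/dt > 0 only when H > 0.39/0.0054 = 72.2.
Without the predator, H → K = 210. Since 210 > 72.2, the predator can invade and persist.

Threshold H = 72.2; K > 72.2, so yes, the predator persists.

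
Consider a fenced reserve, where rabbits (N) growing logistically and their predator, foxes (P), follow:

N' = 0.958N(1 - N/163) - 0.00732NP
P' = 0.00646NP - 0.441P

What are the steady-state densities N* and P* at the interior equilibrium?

From dP/dt = 0 with P > 0: 0.00646N* = 0.441, so N* = 68.3.
Substitute into dN/dt = 0: 0.958(1 - 68.3/163) = 0.00732P*.
The bracket is 0.581, giving P* = 0.557/0.00732 = 76.1.

N* ≈ 68.3, P* ≈ 76.1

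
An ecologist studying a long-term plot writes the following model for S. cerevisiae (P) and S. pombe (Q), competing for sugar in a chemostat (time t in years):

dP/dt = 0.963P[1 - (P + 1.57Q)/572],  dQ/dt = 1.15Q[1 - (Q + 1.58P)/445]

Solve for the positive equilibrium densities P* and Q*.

P* ≈ 85.5, Q* ≈ 310

Setting both brackets to zero gives the nullclines P + 1.57Q = 572 and 1.58P + Q = 445.
Substituting Q = 445 - 1.58P into the first: P(1 - 1.57·1.58) = 572 - 1.57·445.
So P* = -127/-1.48 = 85.5, and then Q* = 445 - 1.58·85.5 = 310.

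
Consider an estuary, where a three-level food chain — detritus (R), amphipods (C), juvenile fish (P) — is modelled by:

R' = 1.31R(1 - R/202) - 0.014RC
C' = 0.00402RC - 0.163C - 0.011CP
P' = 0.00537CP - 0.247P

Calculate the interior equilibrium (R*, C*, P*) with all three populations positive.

R* ≈ 103, C* ≈ 46, P* ≈ 22.7

From dP/dt = 0: 0.00537C* = 0.247, so C* = 46.
From dR/dt = 0: 1.31(1 - R*/202) = 0.014·46, giving R* = 202·(1 - 0.492) = 103.
From dC/dt = 0: 0.00402·103 - 0.163 = 0.011P*, so P* = 0.25/0.011 = 22.7.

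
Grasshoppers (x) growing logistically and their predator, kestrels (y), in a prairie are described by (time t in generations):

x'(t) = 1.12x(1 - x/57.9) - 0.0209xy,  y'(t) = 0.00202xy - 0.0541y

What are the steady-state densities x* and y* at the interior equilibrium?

x* ≈ 26.8, y* ≈ 28.8

From dy/dt = 0 with y > 0: 0.00202x* = 0.0541, so x* = 26.8.
Substitute into dx/dt = 0: 1.12(1 - 26.8/57.9) = 0.0209y*.
The bracket is 0.537, giving y* = 0.602/0.0209 = 28.8.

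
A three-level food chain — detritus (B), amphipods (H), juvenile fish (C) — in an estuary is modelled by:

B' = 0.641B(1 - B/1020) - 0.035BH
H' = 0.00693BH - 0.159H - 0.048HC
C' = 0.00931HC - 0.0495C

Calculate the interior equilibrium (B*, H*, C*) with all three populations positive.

From dC/dt = 0: 0.00931H* = 0.0495, so H* = 5.32.
From dB/dt = 0: 0.641(1 - B*/1020) = 0.035·5.32, giving B* = 1020·(1 - 0.29) = 724.
From dH/dt = 0: 0.00693·724 - 0.159 = 0.048C*, so C* = 4.86/0.048 = 101.

B* ≈ 724, H* ≈ 5.32, C* ≈ 101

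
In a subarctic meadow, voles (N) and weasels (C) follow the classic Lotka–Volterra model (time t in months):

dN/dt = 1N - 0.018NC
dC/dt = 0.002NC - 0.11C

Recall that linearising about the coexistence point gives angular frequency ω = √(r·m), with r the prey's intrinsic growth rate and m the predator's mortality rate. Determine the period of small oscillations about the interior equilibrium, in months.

Here r = 1 and m = 0.11, so r·m = 0.11.
ω = √0.11 = 0.332 per month, hence T = 2π/ω ≈ 18.9 months.

T ≈ 18.9 months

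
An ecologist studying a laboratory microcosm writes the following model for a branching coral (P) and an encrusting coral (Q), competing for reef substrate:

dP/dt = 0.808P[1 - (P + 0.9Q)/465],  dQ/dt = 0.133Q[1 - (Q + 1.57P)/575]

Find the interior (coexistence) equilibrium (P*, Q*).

Setting both brackets to zero gives the nullclines P + 0.9Q = 465 and 1.57P + Q = 575.
Substituting Q = 575 - 1.57P into the first: P(1 - 0.9·1.57) = 465 - 0.9·575.
So P* = -52.5/-0.413 = 127, and then Q* = 575 - 1.57·127 = 375.

P* ≈ 127, Q* ≈ 375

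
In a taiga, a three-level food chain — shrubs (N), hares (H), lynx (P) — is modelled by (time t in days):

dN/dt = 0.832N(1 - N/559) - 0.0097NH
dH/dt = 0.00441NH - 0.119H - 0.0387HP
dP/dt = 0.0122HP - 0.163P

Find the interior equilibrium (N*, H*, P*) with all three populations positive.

N* ≈ 472, H* ≈ 13.4, P* ≈ 50.7

From dP/dt = 0: 0.0122H* = 0.163, so H* = 13.4.
From dN/dt = 0: 0.832(1 - N*/559) = 0.0097·13.4, giving N* = 559·(1 - 0.156) = 472.
From dH/dt = 0: 0.00441·472 - 0.119 = 0.0387P*, so P* = 1.96/0.0387 = 50.7.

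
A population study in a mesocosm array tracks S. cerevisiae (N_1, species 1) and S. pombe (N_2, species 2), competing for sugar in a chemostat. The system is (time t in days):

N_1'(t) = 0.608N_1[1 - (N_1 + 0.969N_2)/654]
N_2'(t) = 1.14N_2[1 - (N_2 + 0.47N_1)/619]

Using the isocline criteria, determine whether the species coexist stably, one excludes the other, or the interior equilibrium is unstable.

stable coexistence

Compare the nullcline intercepts: K1/α12 = 654/0.969 = 675 > K2 = 619; K2/α21 = 619/0.47 = 1320 > K1 = 654.
Since both inequalities hold, each species can invade when rare, so the interior equilibrium is stable.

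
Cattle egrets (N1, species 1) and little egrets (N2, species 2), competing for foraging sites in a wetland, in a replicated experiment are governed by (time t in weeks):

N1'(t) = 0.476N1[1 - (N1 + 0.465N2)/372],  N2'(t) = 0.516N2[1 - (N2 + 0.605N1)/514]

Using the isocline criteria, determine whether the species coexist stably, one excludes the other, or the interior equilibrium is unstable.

stable coexistence

Compare the nullcline intercepts: K1/α12 = 372/0.465 = 800 > K2 = 514; K2/α21 = 514/0.605 = 850 > K1 = 372.
Since both inequalities hold, each species can invade when rare, so the interior equilibrium is stable.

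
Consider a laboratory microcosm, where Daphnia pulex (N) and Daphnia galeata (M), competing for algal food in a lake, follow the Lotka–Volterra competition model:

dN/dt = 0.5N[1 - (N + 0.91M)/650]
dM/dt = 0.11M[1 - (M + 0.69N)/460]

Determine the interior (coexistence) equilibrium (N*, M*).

Setting both brackets to zero gives the nullclines N + 0.91M = 650 and 0.69N + M = 460.
Substituting M = 460 - 0.69N into the first: N(1 - 0.91·0.69) = 650 - 0.91·460.
So N* = 231/0.372 = 622, and then M* = 460 - 0.69·622 = 30.9.

N* ≈ 622, M* ≈ 30.9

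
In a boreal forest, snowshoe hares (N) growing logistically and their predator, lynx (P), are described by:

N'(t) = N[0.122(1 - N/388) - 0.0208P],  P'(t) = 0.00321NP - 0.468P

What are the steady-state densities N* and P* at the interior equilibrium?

N* ≈ 146, P* ≈ 3.66

From dP/dt = 0 with P > 0: 0.00321N* = 0.468, so N* = 146.
Substitute into dN/dt = 0: 0.122(1 - 146/388) = 0.0208P*.
The bracket is 0.624, giving P* = 0.0762/0.0208 = 3.66.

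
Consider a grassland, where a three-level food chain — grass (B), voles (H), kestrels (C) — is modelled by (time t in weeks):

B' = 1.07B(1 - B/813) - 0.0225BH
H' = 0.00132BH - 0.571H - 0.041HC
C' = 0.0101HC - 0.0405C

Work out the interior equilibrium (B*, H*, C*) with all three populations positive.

B* ≈ 744, H* ≈ 4.01, C* ≈ 10

From dC/dt = 0: 0.0101H* = 0.0405, so H* = 4.01.
From dB/dt = 0: 1.07(1 - B*/813) = 0.0225·4.01, giving B* = 813·(1 - 0.0843) = 744.
From dH/dt = 0: 0.00132·744 - 0.571 = 0.041C*, so C* = 0.412/0.041 = 10.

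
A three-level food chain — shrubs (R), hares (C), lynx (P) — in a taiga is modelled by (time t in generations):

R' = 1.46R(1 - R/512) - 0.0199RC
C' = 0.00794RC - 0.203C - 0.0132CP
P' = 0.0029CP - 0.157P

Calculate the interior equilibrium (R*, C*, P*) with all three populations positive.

R* ≈ 134, C* ≈ 54.1, P* ≈ 65.3

From dP/dt = 0: 0.0029C* = 0.157, so C* = 54.1.
From dR/dt = 0: 1.46(1 - R*/512) = 0.0199·54.1, giving R* = 512·(1 - 0.738) = 134.
From dC/dt = 0: 0.00794·134 - 0.203 = 0.0132P*, so P* = 0.862/0.0132 = 65.3.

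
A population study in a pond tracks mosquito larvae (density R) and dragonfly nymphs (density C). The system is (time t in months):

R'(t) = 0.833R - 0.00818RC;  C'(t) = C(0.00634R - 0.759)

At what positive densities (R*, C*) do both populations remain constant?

Set dC/dt = 0 with C > 0: 0.00634R - 0.759 = 0, so R* = 0.759/0.00634 = 120.
Set dR/dt = 0 with R > 0: 0.833 - 0.00818C = 0, so C* = 0.833/0.00818 = 102.

R* ≈ 120, C* ≈ 102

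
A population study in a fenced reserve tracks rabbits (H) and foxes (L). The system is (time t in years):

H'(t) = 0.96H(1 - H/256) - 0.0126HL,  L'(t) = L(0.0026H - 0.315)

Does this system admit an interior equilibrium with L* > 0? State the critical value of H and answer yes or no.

Threshold H = 121; K > 121, so yes, the predator persists.

The predator equation gives dL/dt > 0 only when H > 0.315/0.0026 = 121.
Without the predator, H → K = 256. Since 256 > 121, the predator can invade and persist.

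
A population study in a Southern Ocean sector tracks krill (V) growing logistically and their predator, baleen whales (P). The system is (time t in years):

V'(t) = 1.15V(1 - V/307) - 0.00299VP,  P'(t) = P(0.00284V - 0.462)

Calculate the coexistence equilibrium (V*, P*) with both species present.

V* ≈ 163, P* ≈ 181

From dP/dt = 0 with P > 0: 0.00284V* = 0.462, so V* = 163.
Substitute into dV/dt = 0: 1.15(1 - 163/307) = 0.00299P*.
The bracket is 0.47, giving P* = 0.541/0.00299 = 181.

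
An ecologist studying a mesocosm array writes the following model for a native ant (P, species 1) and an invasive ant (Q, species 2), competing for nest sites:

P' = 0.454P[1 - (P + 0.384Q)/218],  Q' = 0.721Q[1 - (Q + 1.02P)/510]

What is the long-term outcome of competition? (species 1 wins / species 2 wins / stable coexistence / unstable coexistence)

Compare the nullcline intercepts: K1/α12 = 218/0.384 = 568 > K2 = 510; K2/α21 = 510/1.02 = 500 > K1 = 218.
Since both inequalities hold, each species can invade when rare, so the interior equilibrium is stable.

stable coexistence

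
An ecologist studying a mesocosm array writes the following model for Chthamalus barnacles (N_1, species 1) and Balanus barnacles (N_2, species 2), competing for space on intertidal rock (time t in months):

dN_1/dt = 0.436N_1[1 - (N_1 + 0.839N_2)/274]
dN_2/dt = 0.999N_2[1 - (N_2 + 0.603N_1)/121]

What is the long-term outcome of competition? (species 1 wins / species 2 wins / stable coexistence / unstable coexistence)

Compare the nullcline intercepts: K1/α12 = 274/0.839 = 327 > K2 = 121; K2/α21 = 121/0.603 = 201 < K1 = 274.
Since the inequalities point opposite ways, species 1 can invade but species 2 cannot.

species 1 excludes species 2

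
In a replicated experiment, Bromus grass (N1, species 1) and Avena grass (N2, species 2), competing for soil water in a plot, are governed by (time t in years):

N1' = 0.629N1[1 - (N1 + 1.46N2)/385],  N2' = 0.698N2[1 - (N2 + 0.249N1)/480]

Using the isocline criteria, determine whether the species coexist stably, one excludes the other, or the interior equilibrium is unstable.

species 2 excludes species 1

Compare the nullcline intercepts: K1/α12 = 385/1.46 = 264 < K2 = 480; K2/α21 = 480/0.249 = 1930 > K1 = 385.
Since the inequalities point opposite ways, species 2 can invade but species 1 cannot.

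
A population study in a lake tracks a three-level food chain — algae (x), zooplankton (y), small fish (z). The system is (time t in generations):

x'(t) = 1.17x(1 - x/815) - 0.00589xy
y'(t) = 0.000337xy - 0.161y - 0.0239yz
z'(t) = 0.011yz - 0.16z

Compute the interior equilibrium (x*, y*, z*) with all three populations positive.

x* ≈ 755, y* ≈ 14.5, z* ≈ 3.91

From dz/dt = 0: 0.011y* = 0.16, so y* = 14.5.
From dx/dt = 0: 1.17(1 - x*/815) = 0.00589·14.5, giving x* = 815·(1 - 0.0732) = 755.
From dy/dt = 0: 0.000337·755 - 0.161 = 0.0239z*, so z* = 0.0935/0.0239 = 3.91.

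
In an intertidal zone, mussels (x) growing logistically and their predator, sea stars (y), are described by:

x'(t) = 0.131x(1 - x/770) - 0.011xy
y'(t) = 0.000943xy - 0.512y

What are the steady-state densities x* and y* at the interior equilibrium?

x* ≈ 543, y* ≈ 3.51

From dy/dt = 0 with y > 0: 0.000943x* = 0.512, so x* = 543.
Substitute into dx/dt = 0: 0.131(1 - 543/770) = 0.011y*.
The bracket is 0.295, giving y* = 0.0386/0.011 = 3.51.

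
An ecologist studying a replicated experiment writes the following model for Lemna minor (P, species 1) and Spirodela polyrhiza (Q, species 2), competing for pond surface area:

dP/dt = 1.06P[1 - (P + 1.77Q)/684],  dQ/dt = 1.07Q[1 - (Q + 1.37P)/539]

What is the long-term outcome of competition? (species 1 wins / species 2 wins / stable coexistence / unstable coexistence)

unstable coexistence (outcome depends on initial conditions)

Compare the nullcline intercepts: K1/α12 = 684/1.77 = 386 < K2 = 539; K2/α21 = 539/1.37 = 393 < K1 = 684.
Since both are reversed, neither can invade when rare; the interior point is a saddle.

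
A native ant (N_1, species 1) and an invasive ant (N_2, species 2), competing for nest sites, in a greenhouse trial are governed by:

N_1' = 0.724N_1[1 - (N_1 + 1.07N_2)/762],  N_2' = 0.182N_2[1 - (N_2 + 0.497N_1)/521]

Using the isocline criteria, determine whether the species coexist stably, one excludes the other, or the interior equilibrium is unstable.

stable coexistence

Compare the nullcline intercepts: K1/α12 = 762/1.07 = 712 > K2 = 521; K2/α21 = 521/0.497 = 1050 > K1 = 762.
Since both inequalities hold, each species can invade when rare, so the interior equilibrium is stable.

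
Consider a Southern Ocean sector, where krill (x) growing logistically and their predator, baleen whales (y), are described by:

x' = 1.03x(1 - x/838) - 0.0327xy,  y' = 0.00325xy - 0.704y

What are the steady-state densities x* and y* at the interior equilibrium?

From dy/dt = 0 with y > 0: 0.00325x* = 0.704, so x* = 217.
Substitute into dx/dt = 0: 1.03(1 - 217/838) = 0.0327y*.
The bracket is 0.742, giving y* = 0.764/0.0327 = 23.4.

x* ≈ 217, y* ≈ 23.4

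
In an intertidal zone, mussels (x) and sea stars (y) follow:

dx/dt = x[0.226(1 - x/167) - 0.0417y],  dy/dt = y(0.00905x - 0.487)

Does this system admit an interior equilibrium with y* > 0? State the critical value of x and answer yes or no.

Threshold x = 53.8; K > 53.8, so yes, the predator persists.

The predator equation gives dy/dt > 0 only when x > 0.487/0.00905 = 53.8.
Without the predator, x → K = 167. Since 167 > 53.8, the predator can invade and persist.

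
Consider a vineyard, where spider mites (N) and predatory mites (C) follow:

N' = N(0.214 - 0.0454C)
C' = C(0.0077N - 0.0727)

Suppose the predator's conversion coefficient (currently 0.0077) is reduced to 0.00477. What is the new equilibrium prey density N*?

At the interior fixed point, setting dC/dt = 0 with C > 0 fixes N* = (predator death rate)/(NC coefficient) — independent of the other coefficients.
With the change, N* = 0.0727/0.00477 = 15.2; it rises from 9.44.

N* ≈ 15.2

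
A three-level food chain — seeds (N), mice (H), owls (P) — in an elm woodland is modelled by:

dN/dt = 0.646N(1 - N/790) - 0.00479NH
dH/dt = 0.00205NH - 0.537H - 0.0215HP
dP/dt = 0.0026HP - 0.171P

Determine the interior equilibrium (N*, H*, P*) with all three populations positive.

From dP/dt = 0: 0.0026H* = 0.171, so H* = 65.8.
From dN/dt = 0: 0.646(1 - N*/790) = 0.00479·65.8, giving N* = 790·(1 - 0.488) = 405.
From dH/dt = 0: 0.00205·405 - 0.537 = 0.0215P*, so P* = 0.293/0.0215 = 13.6.

N* ≈ 405, H* ≈ 65.8, P* ≈ 13.6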